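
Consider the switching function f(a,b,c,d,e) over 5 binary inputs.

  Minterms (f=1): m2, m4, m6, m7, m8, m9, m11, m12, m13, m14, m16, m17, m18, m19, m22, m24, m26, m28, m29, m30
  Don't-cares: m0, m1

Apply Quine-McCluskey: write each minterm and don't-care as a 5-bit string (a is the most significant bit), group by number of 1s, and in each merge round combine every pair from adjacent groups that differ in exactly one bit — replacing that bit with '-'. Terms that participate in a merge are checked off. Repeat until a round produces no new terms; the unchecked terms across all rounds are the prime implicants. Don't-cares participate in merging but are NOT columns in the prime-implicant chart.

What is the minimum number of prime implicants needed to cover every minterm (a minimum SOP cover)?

size-2^0 implicants → 00000(✓)  00001(✓)  00010(✓)  00100(✓)  00110(✓)  00111(✓)  01000(✓)  01001(✓)  01011(✓)  01100(✓)  01101(✓)  01110(✓)  10000(✓)  10001(✓)  10010(✓)  10011(✓)  10110(✓)  11000(✓)  11010(✓)  11100(✓)  11101(✓)  11110(✓)
size-2^1 implicants → -0000(✓)  -0001(✓)  -0010(✓)  -0110(✓)  -1000(✓)  -1100(✓)  -1101(✓)  -1110(✓)  0-000(✓)  0-001(✓)  0-100(✓)  0-110(✓)  00-00(✓)  00-10(✓)  000-0(✓)  0000-(✓)  001-0(✓)  0011-  01-00(✓)  01-01(✓)  010-1  0100-(✓)  011-0(✓)  0110-(✓)  1-000(✓)  1-010(✓)  1-110(✓)  10-10(✓)  100-0(✓)  100-1(✓)  1000-(✓)  1001-(✓)  11-00(✓)  11-10(✓)  110-0(✓)  111-0(✓)  1110-(✓)
size-2^2 implicants → --000  --110  -0-10  -00-0  -000-  -1-00  -11-0  -110-  0--00  0-00-  0-1-0  00--0  01-0-  1--10  1-0-0  100--  11--0
Unchecked terms (primes): --000, --110, -0-10, -00-0, -000-, -1-00, -11-0, -110-, 0--00, 0-00-, 0-1-0, 00--0, 0011-, 01-0-, 010-1, 1--10, 1-0-0, 100--, 11--0
Minterm coverage:
  m2 ⊆ -0-10,-00-0,00--0
  m4 ⊆ 0--00,0-1-0,00--0
  m6 ⊆ --110,-0-10,0-1-0,00--0,0011-
  m7 ⊆ 0011- [E]
  m8 ⊆ --000,-1-00,0--00,0-00-,01-0-
  m9 ⊆ 0-00-,01-0-,010-1
  m11 ⊆ 010-1 [E]
  m12 ⊆ -1-00,-11-0,-110-,0--00,0-1-0,01-0-
  m13 ⊆ -110-,01-0-
  m14 ⊆ --110,-11-0,0-1-0
  m16 ⊆ --000,-00-0,-000-,1-0-0,100--
  m17 ⊆ -000-,100--
  m18 ⊆ -0-10,-00-0,1--10,1-0-0,100--
  m19 ⊆ 100-- [E]
  m22 ⊆ --110,-0-10,1--10
  m24 ⊆ --000,-1-00,1-0-0,11--0
  m26 ⊆ 1--10,1-0-0,11--0
  m28 ⊆ -1-00,-11-0,-110-,11--0
  m29 ⊆ -110- [E]
  m30 ⊆ --110,-11-0,1--10,11--0
E = {-110-, 0011-, 010-1, 100--}
Petrick residual → --000, --110, 00--0, 1--10
Cover = c'd'e' + cde' + bcd' + a'b'e' + a'b'cd + a'bc'e + ade' + ab'c'  |cover|=8

8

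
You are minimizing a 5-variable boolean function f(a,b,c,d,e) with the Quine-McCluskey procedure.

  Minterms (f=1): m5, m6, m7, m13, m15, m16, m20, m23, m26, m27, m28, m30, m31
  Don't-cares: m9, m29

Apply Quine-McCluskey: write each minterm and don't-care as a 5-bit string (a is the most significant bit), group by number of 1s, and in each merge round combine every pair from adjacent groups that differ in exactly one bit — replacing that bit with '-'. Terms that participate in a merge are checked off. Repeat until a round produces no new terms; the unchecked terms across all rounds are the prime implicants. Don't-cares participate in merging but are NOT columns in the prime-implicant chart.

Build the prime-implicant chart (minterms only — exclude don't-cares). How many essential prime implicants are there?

5

size-2^0 implicants → 00101(✓)  00110(✓)  00111(✓)  01001(✓)  01101(✓)  01111(✓)  10000(✓)  10100(✓)  10111(✓)  11010(✓)  11011(✓)  11100(✓)  11101(✓)  11110(✓)  11111(✓)
size-2^1 implicants → -0111(✓)  -1101(✓)  -1111(✓)  0-101(✓)  0-111(✓)  001-1(✓)  0011-  01-01  011-1(✓)  1-100  1-111(✓)  10-00  11-10(✓)  11-11(✓)  1101-(✓)  111-0(✓)  111-1(✓)  1110-(✓)  1111-(✓)
size-2^2 implicants → --111  -11-1  0-1-1  11-1-  111--
Unchecked terms (primes): --111, -11-1, 0-1-1, 0011-, 01-01, 1-100, 10-00, 11-1-, 111--
Minterm coverage:
  m5 ⊆ 0-1-1 [E]
  m6 ⊆ 0011- [E]
  m7 ⊆ --111,0-1-1,0011-
  m13 ⊆ -11-1,0-1-1,01-01
  m15 ⊆ --111,-11-1,0-1-1
  m16 ⊆ 10-00 [E]
  m20 ⊆ 1-100,10-00
  m23 ⊆ --111 [E]
  m26 ⊆ 11-1- [E]
  m27 ⊆ 11-1- [E]
  m28 ⊆ 1-100,111--
  m30 ⊆ 11-1-,111--
  m31 ⊆ --111,-11-1,11-1-,111--
E = {--111, 0-1-1, 0011-, 10-00, 11-1-}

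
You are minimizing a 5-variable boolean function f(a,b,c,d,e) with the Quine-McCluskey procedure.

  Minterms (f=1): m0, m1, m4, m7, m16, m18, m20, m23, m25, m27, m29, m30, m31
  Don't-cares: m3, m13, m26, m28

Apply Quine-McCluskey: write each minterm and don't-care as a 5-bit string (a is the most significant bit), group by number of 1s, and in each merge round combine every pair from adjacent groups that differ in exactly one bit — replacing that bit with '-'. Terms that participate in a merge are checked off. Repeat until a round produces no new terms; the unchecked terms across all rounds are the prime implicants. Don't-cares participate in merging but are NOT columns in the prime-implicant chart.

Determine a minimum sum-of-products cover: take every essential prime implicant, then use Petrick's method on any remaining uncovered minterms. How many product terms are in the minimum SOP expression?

6

size-2^0 implicants → 00000(✓)  00001(✓)  00011(✓)  00100(✓)  00111(✓)  01101(✓)  10000(✓)  10010(✓)  10100(✓)  10111(✓)  11001(✓)  11010(✓)  11011(✓)  11100(✓)  11101(✓)  11110(✓)  11111(✓)
size-2^1 implicants → -0000(✓)  -0100(✓)  -0111  -1101  00-00(✓)  00-11  000-1  0000-  1-010  1-100  1-111  10-00(✓)  100-0  11-01(✓)  11-10(✓)  11-11(✓)  110-1(✓)  1101-(✓)  111-0(✓)  111-1(✓)  1110-(✓)  1111-(✓)
size-2^2 implicants → -0-00  11--1  11-1-  111--
Unchecked terms (primes): -0-00, -0111, -1101, 00-11, 000-1, 0000-, 1-010, 1-100, 1-111, 100-0, 11--1, 11-1-, 111--
Minterm coverage:
  m0 ⊆ -0-00,0000-
  m1 ⊆ 000-1,0000-
  m4 ⊆ -0-00 [E]
  m7 ⊆ -0111,00-11
  m16 ⊆ -0-00,100-0
  m18 ⊆ 1-010,100-0
  m20 ⊆ -0-00,1-100
  m23 ⊆ -0111,1-111
  m25 ⊆ 11--1 [E]
  m27 ⊆ 11--1,11-1-
  m29 ⊆ -1101,11--1,111--
  m30 ⊆ 11-1-,111--
  m31 ⊆ 1-111,11--1,11-1-,111--
E = {-0-00, 11--1}
Petrick residual → -0111, 000-1, 1-010, 11-1-
Cover = b'd'e' + b'cde + a'b'c'e + ac'de' + abe + abd  |cover|=6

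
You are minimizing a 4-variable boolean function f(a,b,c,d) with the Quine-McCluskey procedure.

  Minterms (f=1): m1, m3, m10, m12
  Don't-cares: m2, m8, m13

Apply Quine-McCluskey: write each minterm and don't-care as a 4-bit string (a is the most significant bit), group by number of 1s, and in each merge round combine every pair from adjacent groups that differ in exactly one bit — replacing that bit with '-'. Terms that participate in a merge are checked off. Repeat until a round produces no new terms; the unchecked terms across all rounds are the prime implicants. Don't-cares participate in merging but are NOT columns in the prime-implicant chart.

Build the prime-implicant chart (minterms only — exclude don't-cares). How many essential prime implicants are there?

1

[col 0] 0001*, 0010*, 0011*, 1000*, 1010*, 1100*, 1101*
[col 1] -010, 00-1, 001-, 1-00, 10-0, 110-
Prime implicants: -010, 00-1, 001-, 1-00, 10-0, 110-
PI chart (minterm → PIs covering it):
  1 | 00-1  (sole → essential)
  3 | 00-1,001-
  10 | -010,10-0
  12 | 1-00,110-
Essential prime implicants: 00-1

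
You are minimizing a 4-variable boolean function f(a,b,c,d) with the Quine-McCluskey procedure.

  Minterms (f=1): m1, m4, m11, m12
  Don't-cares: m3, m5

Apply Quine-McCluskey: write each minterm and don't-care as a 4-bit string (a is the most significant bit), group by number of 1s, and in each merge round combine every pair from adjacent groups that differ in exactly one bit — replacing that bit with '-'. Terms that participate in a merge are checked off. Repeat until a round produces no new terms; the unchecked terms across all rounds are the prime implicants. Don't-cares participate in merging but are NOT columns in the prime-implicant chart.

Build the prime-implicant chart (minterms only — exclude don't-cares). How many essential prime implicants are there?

[col 0] 0001*, 0011*, 0100*, 0101*, 1011*, 1100*
[col 1] -011, -100, 0-01, 00-1, 010-
Prime implicants: -011, -100, 0-01, 00-1, 010-
PI chart (minterm → PIs covering it):
  1 | 0-01,00-1
  4 | -100,010-
  11 | -011  (sole → essential)
  12 | -100  (sole → essential)
Essential prime implicants: -011, -100

2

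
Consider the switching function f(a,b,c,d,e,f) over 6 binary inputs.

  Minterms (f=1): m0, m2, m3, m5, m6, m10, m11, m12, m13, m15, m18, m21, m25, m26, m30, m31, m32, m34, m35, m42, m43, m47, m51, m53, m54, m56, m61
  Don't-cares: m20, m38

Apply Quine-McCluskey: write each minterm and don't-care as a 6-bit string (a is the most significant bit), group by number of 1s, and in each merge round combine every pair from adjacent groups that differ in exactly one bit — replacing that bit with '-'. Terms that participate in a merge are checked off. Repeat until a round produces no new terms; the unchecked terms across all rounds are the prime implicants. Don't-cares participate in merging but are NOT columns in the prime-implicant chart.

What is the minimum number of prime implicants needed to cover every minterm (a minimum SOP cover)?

13

[col 0] 000000*, 000010*, 000011*, 000101*, 000110*, 001010*, 001011*, 001100*, 001101*, 001111*, 010010*, 010100*, 010101*, 011001, 011010*, 011110*, 011111*, 100000*, 100010*, 100011*, 100110*, 101010*, 101011*, 101111*, 110011*, 110101*, 110110*, 111000, 111101*
[col 1] -00000*, -00010*, -00011*, -00110*, -01010*, -01011*, -01111*, -10101, 0-0010*, 0-0101, 0-1010*, 0-1111, 00-010*, 00-011*, 00-101, 000-10*, 0000-0*, 00001-*, 001-11*, 00101-*, 0011-1, 00110-, 01-010*, 01010-, 011-10, 01111-, 1-0011, 1-0110, 10-010*, 10-011*, 100-10*, 1000-0*, 10001-*, 101-11*, 10101-*, 11-101
[col 2] -0-010*, -0-011*, -00-10, -000-0, -0001-*, -01-11, -0101-*, 0--010, 00-01-*, 10-01-*
[col 3] -0-01-
Prime implicants: -0-01-, -00-10, -000-0, -01-11, -10101, 0--010, 0-0101, 0-1111, 00-101, 0011-1, 00110-, 01010-, 011-10, 011001, 01111-, 1-0011, 1-0110, 11-101, 111000
PI chart (minterm → PIs covering it):
  0 | -000-0  (sole → essential)
  2 | -0-01-,-00-10,-000-0,0--010
  3 | -0-01-  (sole → essential)
  5 | 0-0101,00-101
  6 | -00-10  (sole → essential)
  10 | -0-01-,0--010
  11 | -0-01-,-01-11
  12 | 00110-  (sole → essential)
  13 | 00-101,0011-1,00110-
  15 | -01-11,0-1111,0011-1
  18 | 0--010  (sole → essential)
  21 | -10101,0-0101,01010-
  25 | 011001  (sole → essential)
  26 | 0--010,011-10
  30 | 011-10,01111-
  31 | 0-1111,01111-
  32 | -000-0  (sole → essential)
  34 | -0-01-,-00-10,-000-0
  35 | -0-01-,1-0011
  42 | -0-01-  (sole → essential)
  43 | -0-01-,-01-11
  47 | -01-11  (sole → essential)
  51 | 1-0011  (sole → essential)
  53 | -10101,11-101
  54 | 1-0110  (sole → essential)
  56 | 111000  (sole → essential)
  61 | 11-101  (sole → essential)
Essential prime implicants: -0-01-, -00-10, -000-0, -01-11, 0--010, 00110-, 011001, 1-0011, 1-0110, 11-101, 111000
Petrick residual → 0-0101, 01111-
Minimum SOP uses 13 PIs: b'd'e + b'c'ef' + b'c'd'f' + b'cef + a'd'ef' + a'c'de'f + a'b'cde' + a'bcd'e'f + a'bcde + ac'd'ef + ac'def' + abde'f + abcd'e'f'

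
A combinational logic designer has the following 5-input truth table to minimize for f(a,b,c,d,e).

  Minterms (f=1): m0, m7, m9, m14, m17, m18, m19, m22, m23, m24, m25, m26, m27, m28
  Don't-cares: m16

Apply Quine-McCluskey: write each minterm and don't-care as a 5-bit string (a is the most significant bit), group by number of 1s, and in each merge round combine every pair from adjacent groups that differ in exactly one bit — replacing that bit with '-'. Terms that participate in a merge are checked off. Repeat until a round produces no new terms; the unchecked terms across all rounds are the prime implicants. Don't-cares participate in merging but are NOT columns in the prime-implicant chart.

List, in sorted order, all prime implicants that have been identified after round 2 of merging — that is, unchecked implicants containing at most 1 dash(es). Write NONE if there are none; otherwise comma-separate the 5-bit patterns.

size-2^0 implicants → 00000(✓)  00111(✓)  01001(✓)  01110  10000(✓)  10001(✓)  10010(✓)  10011(✓)  10110(✓)  10111(✓)  11000(✓)  11001(✓)  11010(✓)  11011(✓)  11100(✓)
size-2^1 implicants → -0000  -0111  -1001  1-000(✓)  1-001(✓)  1-010(✓)  1-011(✓)  10-10(✓)  10-11(✓)  100-0(✓)  100-1(✓)  1000-(✓)  1001-(✓)  1011-(✓)  11-00  110-0(✓)  110-1(✓)  1100-(✓)  1101-(✓)
size-2^2 implicants → 1-0-0(✓)  1-0-1(✓)  1-00-(✓)  1-01-(✓)  10-1-  100--(✓)  110--(✓)
size-2^3 implicants → 1-0--
Unchecked terms (primes): -0000, -0111, -1001, 01110, 1-0--, 10-1-, 11-00

-0000, -0111, -1001, 01110, 11-00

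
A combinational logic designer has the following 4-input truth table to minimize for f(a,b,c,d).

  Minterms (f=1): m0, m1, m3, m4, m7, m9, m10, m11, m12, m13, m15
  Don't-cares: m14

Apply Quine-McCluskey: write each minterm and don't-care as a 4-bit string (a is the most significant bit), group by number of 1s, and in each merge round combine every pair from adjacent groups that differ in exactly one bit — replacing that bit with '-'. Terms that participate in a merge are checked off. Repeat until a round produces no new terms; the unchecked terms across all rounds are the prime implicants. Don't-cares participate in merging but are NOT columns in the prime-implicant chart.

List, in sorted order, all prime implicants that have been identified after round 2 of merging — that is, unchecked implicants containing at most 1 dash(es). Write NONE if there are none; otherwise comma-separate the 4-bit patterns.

[col 0] 0000*, 0001*, 0011*, 0100*, 0111*, 1001*, 1010*, 1011*, 1100*, 1101*, 1110*, 1111*
[col 1] -001*, -011*, -100, -111*, 0-00, 0-11*, 00-1*, 000-, 1-01*, 1-10*, 1-11*, 10-1*, 101-*, 11-0*, 11-1*, 110-*, 111-*
[col 2] --11, -0-1, 1--1, 1-1-, 11--
Prime implicants: --11, -0-1, -100, 0-00, 000-, 1--1, 1-1-, 11--

-100, 0-00, 000-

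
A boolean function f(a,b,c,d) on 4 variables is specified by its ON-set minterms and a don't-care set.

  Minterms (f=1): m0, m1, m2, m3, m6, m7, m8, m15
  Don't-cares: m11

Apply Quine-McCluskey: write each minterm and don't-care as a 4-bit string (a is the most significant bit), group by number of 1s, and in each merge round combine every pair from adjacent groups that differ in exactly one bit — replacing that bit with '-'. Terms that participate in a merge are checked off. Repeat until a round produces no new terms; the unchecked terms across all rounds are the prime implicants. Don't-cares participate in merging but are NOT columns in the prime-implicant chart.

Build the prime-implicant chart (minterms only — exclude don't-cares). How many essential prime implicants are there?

4

[col 0] 0000*, 0001*, 0010*, 0011*, 0110*, 0111*, 1000*, 1011*, 1111*
[col 1] -000, -011*, -111*, 0-10*, 0-11*, 00-0*, 00-1*, 000-*, 001-*, 011-*, 1-11*
[col 2] --11, 0-1-, 00--
Prime implicants: --11, -000, 0-1-, 00--
PI chart (minterm → PIs covering it):
  0 | -000,00--
  1 | 00--  (sole → essential)
  2 | 0-1-,00--
  3 | --11,0-1-,00--
  6 | 0-1-  (sole → essential)
  7 | --11,0-1-
  8 | -000  (sole → essential)
  15 | --11  (sole → essential)
Essential prime implicants: --11, -000, 0-1-, 00--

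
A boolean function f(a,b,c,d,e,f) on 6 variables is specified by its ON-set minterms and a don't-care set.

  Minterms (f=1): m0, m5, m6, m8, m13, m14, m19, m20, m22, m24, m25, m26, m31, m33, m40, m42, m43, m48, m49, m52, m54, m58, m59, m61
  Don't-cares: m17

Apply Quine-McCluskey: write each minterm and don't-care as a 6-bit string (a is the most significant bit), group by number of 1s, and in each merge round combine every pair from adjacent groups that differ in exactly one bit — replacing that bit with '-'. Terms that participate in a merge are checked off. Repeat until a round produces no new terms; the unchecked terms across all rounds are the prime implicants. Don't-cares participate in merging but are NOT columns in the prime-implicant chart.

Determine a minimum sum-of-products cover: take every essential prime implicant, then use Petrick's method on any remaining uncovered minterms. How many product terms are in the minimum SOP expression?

13

size-2^0 implicants → 000000(✓)  000101(✓)  000110(✓)  001000(✓)  001101(✓)  001110(✓)  010001(✓)  010011(✓)  010100(✓)  010110(✓)  011000(✓)  011001(✓)  011010(✓)  011111  100001(✓)  101000(✓)  101010(✓)  101011(✓)  110000(✓)  110001(✓)  110100(✓)  110110(✓)  111010(✓)  111011(✓)  111101
size-2^1 implicants → -01000  -10001  -10100(✓)  -10110(✓)  -11010  0-0110  0-1000  00-000  00-101  00-110  01-001  0100-1  0101-0(✓)  0110-0  01100-  1-0001  1-1010(✓)  1-1011(✓)  1010-0  10101-(✓)  110-00  11000-  1101-0(✓)  11101-(✓)
size-2^2 implicants → -101-0  1-101-
Unchecked terms (primes): -01000, -10001, -101-0, -11010, 0-0110, 0-1000, 00-000, 00-101, 00-110, 01-001, 0100-1, 0110-0, 01100-, 011111, 1-0001, 1-101-, 1010-0, 110-00, 11000-, 111101
Minterm coverage:
  m0 ⊆ 00-000 [E]
  m5 ⊆ 00-101 [E]
  m6 ⊆ 0-0110,00-110
  m8 ⊆ -01000,0-1000,00-000
  m13 ⊆ 00-101 [E]
  m14 ⊆ 00-110 [E]
  m19 ⊆ 0100-1 [E]
  m20 ⊆ -101-0 [E]
  m22 ⊆ -101-0,0-0110
  m24 ⊆ 0-1000,0110-0,01100-
  m25 ⊆ 01-001,01100-
  m26 ⊆ -11010,0110-0
  m31 ⊆ 011111 [E]
  m33 ⊆ 1-0001 [E]
  m40 ⊆ -01000,1010-0
  m42 ⊆ 1-101-,1010-0
  m43 ⊆ 1-101- [E]
  m48 ⊆ 110-00,11000-
  m49 ⊆ -10001,1-0001,11000-
  m52 ⊆ -101-0,110-00
  m54 ⊆ -101-0 [E]
  m58 ⊆ -11010,1-101-
  m59 ⊆ 1-101- [E]
  m61 ⊆ 111101 [E]
E = {-101-0, 00-000, 00-101, 00-110, 0100-1, 011111, 1-0001, 1-101-, 111101}
Petrick residual → -01000, -11010, 01100-, 110-00
Cover = b'cd'e'f' + bc'df' + bcd'ef' + a'b'd'e'f' + a'b'de'f + a'b'def' + a'bc'd'f + a'bcd'e' + a'bcdef + ac'd'e'f + acd'e + abc'e'f' + abcde'f  |cover|=13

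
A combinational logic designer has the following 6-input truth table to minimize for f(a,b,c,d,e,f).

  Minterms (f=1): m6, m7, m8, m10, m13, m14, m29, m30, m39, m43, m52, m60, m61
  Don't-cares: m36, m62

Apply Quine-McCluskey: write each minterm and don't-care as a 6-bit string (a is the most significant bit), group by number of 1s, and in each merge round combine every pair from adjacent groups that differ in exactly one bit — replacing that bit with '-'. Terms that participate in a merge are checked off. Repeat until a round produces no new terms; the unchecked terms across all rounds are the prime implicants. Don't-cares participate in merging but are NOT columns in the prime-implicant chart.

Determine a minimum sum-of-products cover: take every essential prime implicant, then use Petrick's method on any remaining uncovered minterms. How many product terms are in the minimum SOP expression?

8

size-2^0 implicants → 000110(✓)  000111(✓)  001000(✓)  001010(✓)  001101(✓)  001110(✓)  011101(✓)  011110(✓)  100100(✓)  100111(✓)  101011  110100(✓)  111100(✓)  111101(✓)  111110(✓)
size-2^1 implicants → -00111  -11101  -11110  0-1101  0-1110  00-110  00011-  001-10  0010-0  1-0100  11-100  1111-0  11110-
Unchecked terms (primes): -00111, -11101, -11110, 0-1101, 0-1110, 00-110, 00011-, 001-10, 0010-0, 1-0100, 101011, 11-100, 1111-0, 11110-
Minterm coverage:
  m6 ⊆ 00-110,00011-
  m7 ⊆ -00111,00011-
  m8 ⊆ 0010-0 [E]
  m10 ⊆ 001-10,0010-0
  m13 ⊆ 0-1101 [E]
  m14 ⊆ 0-1110,00-110,001-10
  m29 ⊆ -11101,0-1101
  m30 ⊆ -11110,0-1110
  m39 ⊆ -00111 [E]
  m43 ⊆ 101011 [E]
  m52 ⊆ 1-0100,11-100
  m60 ⊆ 11-100,1111-0,11110-
  m61 ⊆ -11101,11110-
E = {-00111, 0-1101, 0010-0, 101011}
Petrick residual → -11101, -11110, 00-110, 11-100
Cover = b'c'def + bcde'f + bcdef' + a'cde'f + a'b'def' + a'b'cd'f' + ab'cd'ef + abde'f'  |cover|=8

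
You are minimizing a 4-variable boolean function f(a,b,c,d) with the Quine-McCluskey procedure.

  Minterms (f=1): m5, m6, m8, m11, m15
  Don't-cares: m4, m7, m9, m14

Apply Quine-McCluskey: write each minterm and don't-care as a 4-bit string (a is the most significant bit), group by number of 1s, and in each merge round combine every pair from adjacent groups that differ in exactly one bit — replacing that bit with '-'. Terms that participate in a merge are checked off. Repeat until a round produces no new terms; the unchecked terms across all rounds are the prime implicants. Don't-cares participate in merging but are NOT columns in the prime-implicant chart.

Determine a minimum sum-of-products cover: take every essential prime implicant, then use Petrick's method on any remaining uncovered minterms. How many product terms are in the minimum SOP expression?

3

Round 0: 0100✓ 0101✓ 0110✓ 0111✓ 1000✓ 1001✓ 1011✓ 1110✓ 1111✓
Round 1: -110✓ -111✓ 01-0✓ 01-1✓ 010-✓ 011-✓ 1-11 10-1 100- 111-✓
Round 2: -11- 01--
PIs = {-11-, 01--, 1-11, 10-1, 100-}
Coverage chart:
  m5: 01-- ←essential
  m6: -11-,01--
  m8: 100- ←essential
  m11: 1-11,10-1
  m15: -11-,1-11
Essential: 01--, 100-
Petrick residual → 1-11
Min cover (3 terms): a'b + acd + ab'c'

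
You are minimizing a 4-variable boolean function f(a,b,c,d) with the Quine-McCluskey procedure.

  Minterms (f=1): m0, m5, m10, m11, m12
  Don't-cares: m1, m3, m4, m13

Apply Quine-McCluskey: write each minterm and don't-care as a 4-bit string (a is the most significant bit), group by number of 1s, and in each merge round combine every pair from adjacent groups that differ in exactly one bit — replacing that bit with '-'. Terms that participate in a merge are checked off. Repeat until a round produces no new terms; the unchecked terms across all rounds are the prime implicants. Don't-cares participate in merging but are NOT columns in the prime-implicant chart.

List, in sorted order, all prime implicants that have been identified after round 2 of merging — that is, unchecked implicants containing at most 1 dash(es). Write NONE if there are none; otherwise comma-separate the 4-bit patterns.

size-2^0 implicants → 0000(✓)  0001(✓)  0011(✓)  0100(✓)  0101(✓)  1010(✓)  1011(✓)  1100(✓)  1101(✓)
size-2^1 implicants → -011  -100(✓)  -101(✓)  0-00(✓)  0-01(✓)  00-1  000-(✓)  010-(✓)  101-  110-(✓)
size-2^2 implicants → -10-  0-0-
Unchecked terms (primes): -011, -10-, 0-0-, 00-1, 101-

-011, 00-1, 101-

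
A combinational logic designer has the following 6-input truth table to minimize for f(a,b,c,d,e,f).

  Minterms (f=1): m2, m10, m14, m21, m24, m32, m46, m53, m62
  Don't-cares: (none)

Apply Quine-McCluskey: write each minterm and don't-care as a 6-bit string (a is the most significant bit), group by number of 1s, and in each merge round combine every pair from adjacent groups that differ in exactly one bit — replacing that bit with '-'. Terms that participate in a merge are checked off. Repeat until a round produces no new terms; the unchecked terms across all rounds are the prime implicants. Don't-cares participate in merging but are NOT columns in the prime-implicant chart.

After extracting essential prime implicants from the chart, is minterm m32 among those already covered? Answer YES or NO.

[col 0] 000010*, 001010*, 001110*, 010101*, 011000, 100000, 101110*, 110101*, 111110*
[col 1] -01110, -10101, 00-010, 001-10, 1-1110
Prime implicants: -01110, -10101, 00-010, 001-10, 011000, 1-1110, 100000
PI chart (minterm → PIs covering it):
  2 | 00-010  (sole → essential)
  10 | 00-010,001-10
  14 | -01110,001-10
  21 | -10101  (sole → essential)
  24 | 011000  (sole → essential)
  32 | 100000  (sole → essential)
  46 | -01110,1-1110
  53 | -10101  (sole → essential)
  62 | 1-1110  (sole → essential)
Essential prime implicants: -10101, 00-010, 011000, 1-1110, 100000

YES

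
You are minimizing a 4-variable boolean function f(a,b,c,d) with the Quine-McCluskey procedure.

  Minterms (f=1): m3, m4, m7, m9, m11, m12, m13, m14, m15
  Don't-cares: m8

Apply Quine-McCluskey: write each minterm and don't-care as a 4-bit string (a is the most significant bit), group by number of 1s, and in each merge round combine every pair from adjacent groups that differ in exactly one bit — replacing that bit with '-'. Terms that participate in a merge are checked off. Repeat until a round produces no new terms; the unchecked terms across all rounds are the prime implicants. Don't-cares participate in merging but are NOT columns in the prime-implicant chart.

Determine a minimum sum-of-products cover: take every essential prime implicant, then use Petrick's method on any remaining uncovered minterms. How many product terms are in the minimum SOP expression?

[col 0] 0011*, 0100*, 0111*, 1000*, 1001*, 1011*, 1100*, 1101*, 1110*, 1111*
[col 1] -011*, -100, -111*, 0-11*, 1-00*, 1-01*, 1-11*, 10-1*, 100-*, 11-0*, 11-1*, 110-*, 111-*
[col 2] --11, 1--1, 1-0-, 11--
Prime implicants: --11, -100, 1--1, 1-0-, 11--
PI chart (minterm → PIs covering it):
  3 | --11  (sole → essential)
  4 | -100  (sole → essential)
  7 | --11  (sole → essential)
  9 | 1--1,1-0-
  11 | --11,1--1
  12 | -100,1-0-,11--
  13 | 1--1,1-0-,11--
  14 | 11--  (sole → essential)
  15 | --11,1--1,11--
Essential prime implicants: --11, -100, 11--
Petrick residual → 1--1
Minimum SOP uses 4 PIs: cd + bc'd' + ad + ab

4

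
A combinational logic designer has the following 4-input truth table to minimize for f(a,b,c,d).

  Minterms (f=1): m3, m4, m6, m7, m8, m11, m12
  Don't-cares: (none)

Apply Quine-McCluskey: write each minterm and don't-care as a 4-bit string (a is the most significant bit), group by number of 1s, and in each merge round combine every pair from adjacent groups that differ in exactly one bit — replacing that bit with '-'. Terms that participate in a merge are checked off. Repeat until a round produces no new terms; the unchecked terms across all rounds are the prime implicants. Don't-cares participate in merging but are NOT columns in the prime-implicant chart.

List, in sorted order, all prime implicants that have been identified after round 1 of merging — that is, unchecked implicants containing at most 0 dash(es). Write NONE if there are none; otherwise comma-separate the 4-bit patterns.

NONE

Round 0: 0011✓ 0100✓ 0110✓ 0111✓ 1000✓ 1011✓ 1100✓
Round 1: -011 -100 0-11 01-0 011- 1-00
PIs = {-011, -100, 0-11, 01-0, 011-, 1-00}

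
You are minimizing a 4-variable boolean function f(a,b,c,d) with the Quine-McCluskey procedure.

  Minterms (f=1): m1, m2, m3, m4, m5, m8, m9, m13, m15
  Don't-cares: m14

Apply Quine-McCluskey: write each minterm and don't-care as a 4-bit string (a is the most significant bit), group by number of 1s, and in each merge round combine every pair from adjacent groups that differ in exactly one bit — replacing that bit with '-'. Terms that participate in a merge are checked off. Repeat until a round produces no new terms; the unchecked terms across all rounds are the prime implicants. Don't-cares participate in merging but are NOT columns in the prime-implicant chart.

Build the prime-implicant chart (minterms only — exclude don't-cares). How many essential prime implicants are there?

Round 0: 0001✓ 0010✓ 0011✓ 0100✓ 0101✓ 1000✓ 1001✓ 1101✓ 1110✓ 1111✓
Round 1: -001✓ -101✓ 0-01✓ 00-1 001- 010- 1-01✓ 100- 11-1 111-
Round 2: --01
PIs = {--01, 00-1, 001-, 010-, 100-, 11-1, 111-}
Coverage chart:
  m1: --01,00-1
  m2: 001- ←essential
  m3: 00-1,001-
  m4: 010- ←essential
  m5: --01,010-
  m8: 100- ←essential
  m9: --01,100-
  m13: --01,11-1
  m15: 11-1,111-
Essential: 001-, 010-, 100-

3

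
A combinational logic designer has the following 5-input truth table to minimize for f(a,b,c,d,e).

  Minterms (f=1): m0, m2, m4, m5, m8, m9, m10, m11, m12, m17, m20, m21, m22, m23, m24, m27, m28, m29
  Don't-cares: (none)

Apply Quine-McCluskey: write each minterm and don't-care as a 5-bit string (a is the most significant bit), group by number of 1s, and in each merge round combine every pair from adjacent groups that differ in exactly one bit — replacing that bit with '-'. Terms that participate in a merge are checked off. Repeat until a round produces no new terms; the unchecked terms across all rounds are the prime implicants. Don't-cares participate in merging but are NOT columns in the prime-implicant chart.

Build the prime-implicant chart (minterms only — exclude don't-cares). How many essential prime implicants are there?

8

size-2^0 implicants → 00000(✓)  00010(✓)  00100(✓)  00101(✓)  01000(✓)  01001(✓)  01010(✓)  01011(✓)  01100(✓)  10001(✓)  10100(✓)  10101(✓)  10110(✓)  10111(✓)  11000(✓)  11011(✓)  11100(✓)  11101(✓)
size-2^1 implicants → -0100(✓)  -0101(✓)  -1000(✓)  -1011  -1100(✓)  0-000(✓)  0-010(✓)  0-100(✓)  00-00(✓)  000-0(✓)  0010-(✓)  01-00(✓)  010-0(✓)  010-1(✓)  0100-(✓)  0101-(✓)  1-100(✓)  1-101(✓)  10-01  101-0(✓)  101-1(✓)  1010-(✓)  1011-(✓)  11-00(✓)  1110-(✓)
size-2^2 implicants → --100  -010-  -1-00  0--00  0-0-0  010--  1-10-  101--
Unchecked terms (primes): --100, -010-, -1-00, -1011, 0--00, 0-0-0, 010--, 1-10-, 10-01, 101--
Minterm coverage:
  m0 ⊆ 0--00,0-0-0
  m2 ⊆ 0-0-0 [E]
  m4 ⊆ --100,-010-,0--00
  m5 ⊆ -010- [E]
  m8 ⊆ -1-00,0--00,0-0-0,010--
  m9 ⊆ 010-- [E]
  m10 ⊆ 0-0-0,010--
  m11 ⊆ -1011,010--
  m12 ⊆ --100,-1-00,0--00
  m17 ⊆ 10-01 [E]
  m20 ⊆ --100,-010-,1-10-,101--
  m21 ⊆ -010-,1-10-,10-01,101--
  m22 ⊆ 101-- [E]
  m23 ⊆ 101-- [E]
  m24 ⊆ -1-00 [E]
  m27 ⊆ -1011 [E]
  m28 ⊆ --100,-1-00,1-10-
  m29 ⊆ 1-10- [E]
E = {-010-, -1-00, -1011, 0-0-0, 010--, 1-10-, 10-01, 101--}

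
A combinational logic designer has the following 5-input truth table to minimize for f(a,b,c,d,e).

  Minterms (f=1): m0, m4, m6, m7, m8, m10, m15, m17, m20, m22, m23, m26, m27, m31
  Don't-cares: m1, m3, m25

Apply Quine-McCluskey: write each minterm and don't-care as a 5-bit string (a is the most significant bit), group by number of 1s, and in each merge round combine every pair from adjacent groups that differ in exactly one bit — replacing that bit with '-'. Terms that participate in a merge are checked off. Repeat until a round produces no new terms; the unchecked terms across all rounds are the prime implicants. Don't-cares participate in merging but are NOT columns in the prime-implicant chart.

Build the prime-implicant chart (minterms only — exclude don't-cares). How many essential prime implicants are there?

size-2^0 implicants → 00000(✓)  00001(✓)  00011(✓)  00100(✓)  00110(✓)  00111(✓)  01000(✓)  01010(✓)  01111(✓)  10001(✓)  10100(✓)  10110(✓)  10111(✓)  11001(✓)  11010(✓)  11011(✓)  11111(✓)
size-2^1 implicants → -0001  -0100(✓)  -0110(✓)  -0111(✓)  -1010  -1111(✓)  0-000  0-111(✓)  00-00  00-11  000-1  0000-  001-0(✓)  0011-(✓)  010-0  1-001  1-111(✓)  101-0(✓)  1011-(✓)  11-11  110-1  1101-
size-2^2 implicants → --111  -01-0  -011-
Unchecked terms (primes): --111, -0001, -01-0, -011-, -1010, 0-000, 00-00, 00-11, 000-1, 0000-, 010-0, 1-001, 11-11, 110-1, 1101-
Minterm coverage:
  m0 ⊆ 0-000,00-00,0000-
  m4 ⊆ -01-0,00-00
  m6 ⊆ -01-0,-011-
  m7 ⊆ --111,-011-,00-11
  m8 ⊆ 0-000,010-0
  m10 ⊆ -1010,010-0
  m15 ⊆ --111 [E]
  m17 ⊆ -0001,1-001
  m20 ⊆ -01-0 [E]
  m22 ⊆ -01-0,-011-
  m23 ⊆ --111,-011-
  m26 ⊆ -1010,1101-
  m27 ⊆ 11-11,110-1,1101-
  m31 ⊆ --111,11-11
E = {--111, -01-0}

2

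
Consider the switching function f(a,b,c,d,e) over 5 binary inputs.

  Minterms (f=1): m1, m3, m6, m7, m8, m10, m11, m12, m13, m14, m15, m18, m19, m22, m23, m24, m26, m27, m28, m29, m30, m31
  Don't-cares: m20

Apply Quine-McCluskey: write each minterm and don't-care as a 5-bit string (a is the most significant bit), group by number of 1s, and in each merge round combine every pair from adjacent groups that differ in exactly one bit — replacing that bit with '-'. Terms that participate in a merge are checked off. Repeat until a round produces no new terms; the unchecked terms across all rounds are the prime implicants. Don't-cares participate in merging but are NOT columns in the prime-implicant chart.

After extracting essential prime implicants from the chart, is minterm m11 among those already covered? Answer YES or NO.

NO

size-2^0 implicants → 00001(✓)  00011(✓)  00110(✓)  00111(✓)  01000(✓)  01010(✓)  01011(✓)  01100(✓)  01101(✓)  01110(✓)  01111(✓)  10010(✓)  10011(✓)  10100(✓)  10110(✓)  10111(✓)  11000(✓)  11010(✓)  11011(✓)  11100(✓)  11101(✓)  11110(✓)  11111(✓)
size-2^1 implicants → -0011(✓)  -0110(✓)  -0111(✓)  -1000(✓)  -1010(✓)  -1011(✓)  -1100(✓)  -1101(✓)  -1110(✓)  -1111(✓)  0-011(✓)  0-110(✓)  0-111(✓)  00-11(✓)  000-1  0011-(✓)  01-00(✓)  01-10(✓)  01-11(✓)  010-0(✓)  0101-(✓)  011-0(✓)  011-1(✓)  0110-(✓)  0111-(✓)  1-010(✓)  1-011(✓)  1-100(✓)  1-110(✓)  1-111(✓)  10-10(✓)  10-11(✓)  1001-(✓)  101-0(✓)  1011-(✓)  11-00(✓)  11-10(✓)  11-11(✓)  110-0(✓)  1101-(✓)  111-0(✓)  111-1(✓)  1110-(✓)  1111-(✓)
size-2^2 implicants → --011(✓)  --110(✓)  --111(✓)  -0-11(✓)  -011-(✓)  -1-00(✓)  -1-10(✓)  -1-11(✓)  -10-0(✓)  -101-(✓)  -11-0(✓)  -11-1(✓)  -110-(✓)  -111-(✓)  0--11(✓)  0-11-(✓)  01--0(✓)  01-1-(✓)  011--(✓)  1--10(✓)  1--11(✓)  1-01-(✓)  1-1-0  1-11-(✓)  10-1-(✓)  11--0(✓)  11-1-(✓)  111--(✓)
size-2^3 implicants → ---11  --11-  -1--0  -1-1-  -11--  1--1-
Unchecked terms (primes): ---11, --11-, -1--0, -1-1-, -11--, 000-1, 1--1-, 1-1-0
Minterm coverage:
  m1 ⊆ 000-1 [E]
  m3 ⊆ ---11,000-1
  m6 ⊆ --11- [E]
  m7 ⊆ ---11,--11-
  m8 ⊆ -1--0 [E]
  m10 ⊆ -1--0,-1-1-
  m11 ⊆ ---11,-1-1-
  m12 ⊆ -1--0,-11--
  m13 ⊆ -11-- [E]
  m14 ⊆ --11-,-1--0,-1-1-,-11--
  m15 ⊆ ---11,--11-,-1-1-,-11--
  m18 ⊆ 1--1- [E]
  m19 ⊆ ---11,1--1-
  m22 ⊆ --11-,1--1-,1-1-0
  m23 ⊆ ---11,--11-,1--1-
  m24 ⊆ -1--0 [E]
  m26 ⊆ -1--0,-1-1-,1--1-
  m27 ⊆ ---11,-1-1-,1--1-
  m28 ⊆ -1--0,-11--,1-1-0
  m29 ⊆ -11-- [E]
  m30 ⊆ --11-,-1--0,-1-1-,-11--,1--1-,1-1-0
  m31 ⊆ ---11,--11-,-1-1-,-11--,1--1-
E = {--11-, -1--0, -11--, 000-1, 1--1-}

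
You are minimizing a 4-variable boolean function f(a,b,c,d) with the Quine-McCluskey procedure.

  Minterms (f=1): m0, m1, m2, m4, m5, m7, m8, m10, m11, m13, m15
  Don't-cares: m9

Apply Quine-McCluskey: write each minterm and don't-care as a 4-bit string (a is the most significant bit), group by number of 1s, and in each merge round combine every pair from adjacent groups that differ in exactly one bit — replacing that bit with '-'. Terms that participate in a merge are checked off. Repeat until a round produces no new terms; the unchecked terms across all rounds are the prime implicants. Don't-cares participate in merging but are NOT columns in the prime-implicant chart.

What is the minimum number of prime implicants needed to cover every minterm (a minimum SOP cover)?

size-2^0 implicants → 0000(✓)  0001(✓)  0010(✓)  0100(✓)  0101(✓)  0111(✓)  1000(✓)  1001(✓)  1010(✓)  1011(✓)  1101(✓)  1111(✓)
size-2^1 implicants → -000(✓)  -001(✓)  -010(✓)  -101(✓)  -111(✓)  0-00(✓)  0-01(✓)  00-0(✓)  000-(✓)  01-1(✓)  010-(✓)  1-01(✓)  1-11(✓)  10-0(✓)  10-1(✓)  100-(✓)  101-(✓)  11-1(✓)
size-2^2 implicants → --01  -0-0  -00-  -1-1  0-0-  1--1  10--
Unchecked terms (primes): --01, -0-0, -00-, -1-1, 0-0-, 1--1, 10--
Minterm coverage:
  m0 ⊆ -0-0,-00-,0-0-
  m1 ⊆ --01,-00-,0-0-
  m2 ⊆ -0-0 [E]
  m4 ⊆ 0-0- [E]
  m5 ⊆ --01,-1-1,0-0-
  m7 ⊆ -1-1 [E]
  m8 ⊆ -0-0,-00-,10--
  m10 ⊆ -0-0,10--
  m11 ⊆ 1--1,10--
  m13 ⊆ --01,-1-1,1--1
  m15 ⊆ -1-1,1--1
E = {-0-0, -1-1, 0-0-}
Petrick residual → 1--1
Cover = b'd' + bd + a'c' + ad  |cover|=4

4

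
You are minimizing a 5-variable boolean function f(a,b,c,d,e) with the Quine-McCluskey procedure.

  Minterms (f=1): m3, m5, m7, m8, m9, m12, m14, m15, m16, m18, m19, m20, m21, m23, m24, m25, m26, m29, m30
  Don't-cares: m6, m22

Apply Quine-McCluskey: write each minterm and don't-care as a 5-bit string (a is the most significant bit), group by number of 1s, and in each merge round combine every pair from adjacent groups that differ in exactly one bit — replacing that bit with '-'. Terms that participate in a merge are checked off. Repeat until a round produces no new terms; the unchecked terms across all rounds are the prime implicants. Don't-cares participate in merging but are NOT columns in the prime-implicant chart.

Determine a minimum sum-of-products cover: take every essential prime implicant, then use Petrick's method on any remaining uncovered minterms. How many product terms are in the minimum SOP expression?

8

size-2^0 implicants → 00011(✓)  00101(✓)  00110(✓)  00111(✓)  01000(✓)  01001(✓)  01100(✓)  01110(✓)  01111(✓)  10000(✓)  10010(✓)  10011(✓)  10100(✓)  10101(✓)  10110(✓)  10111(✓)  11000(✓)  11001(✓)  11010(✓)  11101(✓)  11110(✓)
size-2^1 implicants → -0011(✓)  -0101(✓)  -0110(✓)  -0111(✓)  -1000(✓)  -1001(✓)  -1110(✓)  0-110(✓)  0-111(✓)  00-11(✓)  001-1(✓)  0011-(✓)  01-00  0100-(✓)  011-0  0111-(✓)  1-000(✓)  1-010(✓)  1-101  1-110(✓)  10-00(✓)  10-10(✓)  10-11(✓)  100-0(✓)  1001-(✓)  101-0(✓)  101-1(✓)  1010-(✓)  1011-(✓)  11-01  11-10(✓)  110-0(✓)  1100-(✓)
size-2^2 implicants → --110  -0-11  -01-1  -011-  -100-  0-11-  1--10  1-0-0  10--0  10-1-  101--
Unchecked terms (primes): --110, -0-11, -01-1, -011-, -100-, 0-11-, 01-00, 011-0, 1--10, 1-0-0, 1-101, 10--0, 10-1-, 101--, 11-01
Minterm coverage:
  m3 ⊆ -0-11 [E]
  m5 ⊆ -01-1 [E]
  m7 ⊆ -0-11,-01-1,-011-,0-11-
  m8 ⊆ -100-,01-00
  m9 ⊆ -100- [E]
  m12 ⊆ 01-00,011-0
  m14 ⊆ --110,0-11-,011-0
  m15 ⊆ 0-11- [E]
  m16 ⊆ 1-0-0,10--0
  m18 ⊆ 1--10,1-0-0,10--0,10-1-
  m19 ⊆ -0-11,10-1-
  m20 ⊆ 10--0,101--
  m21 ⊆ -01-1,1-101,101--
  m23 ⊆ -0-11,-01-1,-011-,10-1-,101--
  m24 ⊆ -100-,1-0-0
  m25 ⊆ -100-,11-01
  m26 ⊆ 1--10,1-0-0
  m29 ⊆ 1-101,11-01
  m30 ⊆ --110,1--10
E = {-0-11, -01-1, -100-, 0-11-}
Petrick residual → 01-00, 1--10, 1-101, 10--0
Cover = b'de + b'ce + bc'd' + a'cd + a'bd'e' + ade' + acd'e + ab'e'  |cover|=8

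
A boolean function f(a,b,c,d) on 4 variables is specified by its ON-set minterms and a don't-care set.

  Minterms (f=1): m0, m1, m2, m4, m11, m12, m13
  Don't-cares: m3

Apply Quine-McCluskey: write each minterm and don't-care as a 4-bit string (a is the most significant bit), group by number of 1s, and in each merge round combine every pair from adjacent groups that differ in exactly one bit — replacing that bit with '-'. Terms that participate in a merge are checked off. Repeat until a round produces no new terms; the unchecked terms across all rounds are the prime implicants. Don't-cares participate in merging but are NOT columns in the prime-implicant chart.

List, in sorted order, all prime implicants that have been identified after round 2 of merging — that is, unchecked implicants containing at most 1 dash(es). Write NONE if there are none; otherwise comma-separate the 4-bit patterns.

Round 0: 0000✓ 0001✓ 0010✓ 0011✓ 0100✓ 1011✓ 1100✓ 1101✓
Round 1: -011 -100 0-00 00-0✓ 00-1✓ 000-✓ 001-✓ 110-
Round 2: 00--
PIs = {-011, -100, 0-00, 00--, 110-}

-011, -100, 0-00, 110-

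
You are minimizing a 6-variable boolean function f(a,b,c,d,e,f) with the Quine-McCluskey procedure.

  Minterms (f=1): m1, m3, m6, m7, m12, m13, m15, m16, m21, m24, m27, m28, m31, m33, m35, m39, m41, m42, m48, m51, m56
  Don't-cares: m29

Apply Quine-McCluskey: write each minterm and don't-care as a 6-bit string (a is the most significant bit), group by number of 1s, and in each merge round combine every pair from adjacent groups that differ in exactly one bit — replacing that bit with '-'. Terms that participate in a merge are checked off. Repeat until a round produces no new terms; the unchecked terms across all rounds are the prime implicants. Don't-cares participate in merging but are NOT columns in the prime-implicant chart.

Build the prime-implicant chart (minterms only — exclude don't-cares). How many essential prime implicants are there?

10

size-2^0 implicants → 000001(✓)  000011(✓)  000110(✓)  000111(✓)  001100(✓)  001101(✓)  001111(✓)  010000(✓)  010101(✓)  011000(✓)  011011(✓)  011100(✓)  011101(✓)  011111(✓)  100001(✓)  100011(✓)  100111(✓)  101001(✓)  101010  110000(✓)  110011(✓)  111000(✓)
size-2^1 implicants → -00001(✓)  -00011(✓)  -00111(✓)  -10000(✓)  -11000(✓)  0-1100(✓)  0-1101(✓)  0-1111(✓)  00-111  000-11(✓)  0000-1(✓)  00011-  0011-1(✓)  00110-(✓)  01-000(✓)  01-101  011-00  011-11  0111-1(✓)  01110-(✓)  1-0011  10-001  100-11(✓)  1000-1(✓)  11-000(✓)
size-2^2 implicants → -00-11  -000-1  -1-000  0-11-1  0-110-
Unchecked terms (primes): -00-11, -000-1, -1-000, 0-11-1, 0-110-, 00-111, 00011-, 01-101, 011-00, 011-11, 1-0011, 10-001, 101010
Minterm coverage:
  m1 ⊆ -000-1 [E]
  m3 ⊆ -00-11,-000-1
  m6 ⊆ 00011- [E]
  m7 ⊆ -00-11,00-111,00011-
  m12 ⊆ 0-110- [E]
  m13 ⊆ 0-11-1,0-110-
  m15 ⊆ 0-11-1,00-111
  m16 ⊆ -1-000 [E]
  m21 ⊆ 01-101 [E]
  m24 ⊆ -1-000,011-00
  m27 ⊆ 011-11 [E]
  m28 ⊆ 0-110-,011-00
  m31 ⊆ 0-11-1,011-11
  m33 ⊆ -000-1,10-001
  m35 ⊆ -00-11,-000-1,1-0011
  m39 ⊆ -00-11 [E]
  m41 ⊆ 10-001 [E]
  m42 ⊆ 101010 [E]
  m48 ⊆ -1-000 [E]
  m51 ⊆ 1-0011 [E]
  m56 ⊆ -1-000 [E]
E = {-00-11, -000-1, -1-000, 0-110-, 00011-, 01-101, 011-11, 1-0011, 10-001, 101010}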